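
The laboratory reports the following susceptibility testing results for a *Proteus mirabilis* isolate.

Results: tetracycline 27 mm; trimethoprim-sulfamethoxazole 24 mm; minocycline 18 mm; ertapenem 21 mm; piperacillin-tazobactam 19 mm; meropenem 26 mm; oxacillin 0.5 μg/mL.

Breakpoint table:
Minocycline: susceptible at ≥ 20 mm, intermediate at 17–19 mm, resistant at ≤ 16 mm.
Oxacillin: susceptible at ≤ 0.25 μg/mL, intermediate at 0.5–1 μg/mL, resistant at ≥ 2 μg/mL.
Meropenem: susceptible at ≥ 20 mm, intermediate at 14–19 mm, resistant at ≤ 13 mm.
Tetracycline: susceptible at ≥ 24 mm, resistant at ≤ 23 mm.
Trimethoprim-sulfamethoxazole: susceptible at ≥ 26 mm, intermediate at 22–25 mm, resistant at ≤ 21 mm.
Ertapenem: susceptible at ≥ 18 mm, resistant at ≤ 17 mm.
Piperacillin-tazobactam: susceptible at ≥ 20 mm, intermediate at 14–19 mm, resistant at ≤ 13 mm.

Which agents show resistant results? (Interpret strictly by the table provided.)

Tetracycline: 27 mm is ≥ 24 mm — susceptible
Trimethoprim-sulfamethoxazole 24 mm: in 22–25 mm → intermediate
Minocycline 18 mm: in 17–19 mm ⇒ Intermediate
Ertapenem 21 mm: ≥ 18 mm → S
Piperacillin-tazobactam 19 mm: in 14–19 mm ⇒ intermediate
Meropenem: 26 mm is ≥ 20 mm → S
Oxacillin (0.5 μg/mL) in 0.5–1 μg/mL ⇒ I

none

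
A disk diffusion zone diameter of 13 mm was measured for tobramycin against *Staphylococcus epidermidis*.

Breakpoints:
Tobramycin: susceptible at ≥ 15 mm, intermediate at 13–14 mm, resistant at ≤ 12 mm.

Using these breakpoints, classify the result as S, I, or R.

Intermediate

Tobramycin: 13 mm is in 13–14 mm ⇒ intermediate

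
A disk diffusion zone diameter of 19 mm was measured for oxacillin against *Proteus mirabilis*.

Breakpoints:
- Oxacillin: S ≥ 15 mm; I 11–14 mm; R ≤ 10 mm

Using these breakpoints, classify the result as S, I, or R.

Susceptible

Oxacillin: 19 mm is ≥ 15 mm — Susceptible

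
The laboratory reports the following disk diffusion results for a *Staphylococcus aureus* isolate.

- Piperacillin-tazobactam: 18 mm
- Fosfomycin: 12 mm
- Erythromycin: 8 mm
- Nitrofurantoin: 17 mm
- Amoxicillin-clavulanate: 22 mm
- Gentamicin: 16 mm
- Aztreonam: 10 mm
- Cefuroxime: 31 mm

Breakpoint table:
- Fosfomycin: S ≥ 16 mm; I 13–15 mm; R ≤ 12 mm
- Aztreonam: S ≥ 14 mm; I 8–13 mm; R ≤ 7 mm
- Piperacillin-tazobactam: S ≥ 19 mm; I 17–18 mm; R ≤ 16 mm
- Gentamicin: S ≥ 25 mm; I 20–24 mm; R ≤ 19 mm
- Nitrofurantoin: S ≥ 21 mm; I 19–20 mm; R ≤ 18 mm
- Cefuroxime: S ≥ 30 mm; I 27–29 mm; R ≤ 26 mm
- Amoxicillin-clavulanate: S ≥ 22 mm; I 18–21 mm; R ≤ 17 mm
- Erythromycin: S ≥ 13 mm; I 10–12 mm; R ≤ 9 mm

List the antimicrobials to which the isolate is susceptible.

amoxicillin-clavulanate, cefuroxime

Piperacillin-tazobactam: 18 mm is in 17–18 mm → I
Fosfomycin: 12 mm is ≤ 12 mm → resistant
Erythromycin (8 mm) ≤ 9 mm → Resistant
Nitrofurantoin (17 mm) ≤ 18 mm ⇒ resistant
Amoxicillin-clavulanate: 22 mm is ≥ 22 mm ⇒ Susceptible
Gentamicin 16 mm: ≤ 19 mm ⇒ Resistant
Aztreonam (10 mm) in 8–13 mm → I
Cefuroxime 31 mm: ≥ 30 mm → Susceptible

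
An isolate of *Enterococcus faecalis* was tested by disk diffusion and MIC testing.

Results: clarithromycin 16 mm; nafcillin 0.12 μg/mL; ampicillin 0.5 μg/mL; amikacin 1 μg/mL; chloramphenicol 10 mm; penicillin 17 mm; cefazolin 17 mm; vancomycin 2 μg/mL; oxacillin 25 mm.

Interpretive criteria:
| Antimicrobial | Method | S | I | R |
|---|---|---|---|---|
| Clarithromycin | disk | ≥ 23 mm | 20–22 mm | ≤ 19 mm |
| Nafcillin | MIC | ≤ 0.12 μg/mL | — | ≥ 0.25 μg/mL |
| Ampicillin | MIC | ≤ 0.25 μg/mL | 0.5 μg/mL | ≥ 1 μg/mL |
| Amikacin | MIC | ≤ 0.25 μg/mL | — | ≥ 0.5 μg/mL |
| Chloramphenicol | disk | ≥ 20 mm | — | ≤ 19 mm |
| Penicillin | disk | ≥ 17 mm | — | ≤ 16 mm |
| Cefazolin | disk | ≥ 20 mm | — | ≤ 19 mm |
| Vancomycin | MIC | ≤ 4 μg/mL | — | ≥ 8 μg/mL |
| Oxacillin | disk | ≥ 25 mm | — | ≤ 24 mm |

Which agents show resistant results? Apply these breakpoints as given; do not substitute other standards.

clarithromycin, amikacin, chloramphenicol, cefazolin

Clarithromycin (16 mm) ≤ 19 mm ⇒ resistant
Nafcillin (0.12 μg/mL) ≤ 0.12 μg/mL ⇒ S
Ampicillin 0.5 μg/mL: = 0.5 μg/mL ⇒ intermediate
Amikacin 1 μg/mL: ≥ 0.5 μg/mL → resistant
Chloramphenicol 10 mm: ≤ 19 mm → R
Penicillin 17 mm: ≥ 17 mm ⇒ Susceptible
Cefazolin: 17 mm is ≤ 19 mm ⇒ resistant
Vancomycin: 2 μg/mL is ≤ 4 μg/mL → Susceptible
Oxacillin (25 mm) ≥ 25 mm ⇒ S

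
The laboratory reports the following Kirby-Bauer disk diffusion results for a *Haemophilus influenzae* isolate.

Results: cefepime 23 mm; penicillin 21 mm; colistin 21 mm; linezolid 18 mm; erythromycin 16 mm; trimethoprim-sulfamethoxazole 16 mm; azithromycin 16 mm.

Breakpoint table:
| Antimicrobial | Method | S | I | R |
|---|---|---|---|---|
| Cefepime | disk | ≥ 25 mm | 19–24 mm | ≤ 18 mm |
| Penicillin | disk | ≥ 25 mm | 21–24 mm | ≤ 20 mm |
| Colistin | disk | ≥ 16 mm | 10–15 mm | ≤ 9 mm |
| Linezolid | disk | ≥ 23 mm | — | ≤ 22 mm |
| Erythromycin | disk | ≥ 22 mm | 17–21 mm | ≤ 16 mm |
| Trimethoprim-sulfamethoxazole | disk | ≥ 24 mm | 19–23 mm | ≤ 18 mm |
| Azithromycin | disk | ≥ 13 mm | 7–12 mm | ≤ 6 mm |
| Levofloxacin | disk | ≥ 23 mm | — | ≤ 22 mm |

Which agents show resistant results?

linezolid, erythromycin, trimethoprim-sulfamethoxazole

Cefepime 23 mm: in 19–24 mm → intermediate
Penicillin 21 mm: in 21–24 mm ⇒ I
Colistin 21 mm: ≥ 16 mm — S
Linezolid 18 mm: ≤ 22 mm ⇒ resistant
Erythromycin: 16 mm is ≤ 16 mm ⇒ resistant
Trimethoprim-sulfamethoxazole: 16 mm is ≤ 18 mm → R
Azithromycin 16 mm: ≥ 13 mm — S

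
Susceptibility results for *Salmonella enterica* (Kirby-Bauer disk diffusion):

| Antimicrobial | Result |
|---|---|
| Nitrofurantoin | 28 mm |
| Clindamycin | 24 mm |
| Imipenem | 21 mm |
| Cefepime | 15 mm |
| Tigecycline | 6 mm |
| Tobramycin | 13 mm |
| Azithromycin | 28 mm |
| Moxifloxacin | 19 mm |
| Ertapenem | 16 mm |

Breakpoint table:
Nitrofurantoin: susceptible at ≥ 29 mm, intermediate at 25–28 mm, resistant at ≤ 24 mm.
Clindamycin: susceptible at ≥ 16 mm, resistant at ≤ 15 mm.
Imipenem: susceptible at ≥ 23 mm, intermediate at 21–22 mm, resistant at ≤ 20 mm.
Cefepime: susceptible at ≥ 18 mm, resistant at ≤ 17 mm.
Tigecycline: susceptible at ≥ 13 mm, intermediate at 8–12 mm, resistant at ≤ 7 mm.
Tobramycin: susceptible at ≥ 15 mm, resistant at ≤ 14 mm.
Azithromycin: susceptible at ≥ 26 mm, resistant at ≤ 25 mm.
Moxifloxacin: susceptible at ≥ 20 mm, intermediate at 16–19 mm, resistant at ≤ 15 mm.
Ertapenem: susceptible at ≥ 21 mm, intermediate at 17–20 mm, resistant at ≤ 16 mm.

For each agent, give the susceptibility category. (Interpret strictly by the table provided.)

Nitrofurantoin (28 mm) in 25–28 mm — intermediate
Clindamycin 24 mm: ≥ 16 mm — S
Imipenem 21 mm: in 21–22 mm ⇒ I
Cefepime 15 mm: ≤ 17 mm — R
Tigecycline: 6 mm is ≤ 7 mm → Resistant
Tobramycin (13 mm) ≤ 14 mm → R
Azithromycin (28 mm) ≥ 26 mm → S
Moxifloxacin: 19 mm is in 16–19 mm ⇒ intermediate
Ertapenem 16 mm: ≤ 16 mm — resistant

I, S, I, R, R, R, S, I, R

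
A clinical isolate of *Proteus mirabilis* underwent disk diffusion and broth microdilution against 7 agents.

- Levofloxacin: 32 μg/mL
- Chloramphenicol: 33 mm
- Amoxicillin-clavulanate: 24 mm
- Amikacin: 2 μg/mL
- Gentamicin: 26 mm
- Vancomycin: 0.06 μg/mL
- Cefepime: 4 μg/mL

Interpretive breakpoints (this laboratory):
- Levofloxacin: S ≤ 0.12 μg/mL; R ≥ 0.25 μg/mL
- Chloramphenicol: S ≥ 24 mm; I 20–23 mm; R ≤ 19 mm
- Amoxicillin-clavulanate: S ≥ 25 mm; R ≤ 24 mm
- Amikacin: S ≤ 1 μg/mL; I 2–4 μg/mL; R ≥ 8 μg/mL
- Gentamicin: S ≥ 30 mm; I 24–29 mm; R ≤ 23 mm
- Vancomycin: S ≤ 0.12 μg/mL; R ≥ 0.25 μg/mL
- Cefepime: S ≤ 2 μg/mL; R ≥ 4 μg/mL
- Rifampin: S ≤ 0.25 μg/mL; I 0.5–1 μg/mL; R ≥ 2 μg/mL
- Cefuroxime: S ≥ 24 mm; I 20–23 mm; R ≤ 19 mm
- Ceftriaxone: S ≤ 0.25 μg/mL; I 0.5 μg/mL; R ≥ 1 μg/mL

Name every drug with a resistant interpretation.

levofloxacin, amoxicillin-clavulanate, cefepime

Levofloxacin 32 μg/mL: ≥ 0.25 μg/mL ⇒ Resistant
Chloramphenicol (33 mm) ≥ 24 mm ⇒ S
Amoxicillin-clavulanate: 24 mm is ≤ 24 mm → resistant
Amikacin (2 μg/mL) in 2–4 μg/mL ⇒ I
Gentamicin: 26 mm is in 24–29 mm — I
Vancomycin 0.06 μg/mL: ≤ 0.12 μg/mL ⇒ susceptible
Cefepime: 4 μg/mL is ≥ 4 μg/mL — resistant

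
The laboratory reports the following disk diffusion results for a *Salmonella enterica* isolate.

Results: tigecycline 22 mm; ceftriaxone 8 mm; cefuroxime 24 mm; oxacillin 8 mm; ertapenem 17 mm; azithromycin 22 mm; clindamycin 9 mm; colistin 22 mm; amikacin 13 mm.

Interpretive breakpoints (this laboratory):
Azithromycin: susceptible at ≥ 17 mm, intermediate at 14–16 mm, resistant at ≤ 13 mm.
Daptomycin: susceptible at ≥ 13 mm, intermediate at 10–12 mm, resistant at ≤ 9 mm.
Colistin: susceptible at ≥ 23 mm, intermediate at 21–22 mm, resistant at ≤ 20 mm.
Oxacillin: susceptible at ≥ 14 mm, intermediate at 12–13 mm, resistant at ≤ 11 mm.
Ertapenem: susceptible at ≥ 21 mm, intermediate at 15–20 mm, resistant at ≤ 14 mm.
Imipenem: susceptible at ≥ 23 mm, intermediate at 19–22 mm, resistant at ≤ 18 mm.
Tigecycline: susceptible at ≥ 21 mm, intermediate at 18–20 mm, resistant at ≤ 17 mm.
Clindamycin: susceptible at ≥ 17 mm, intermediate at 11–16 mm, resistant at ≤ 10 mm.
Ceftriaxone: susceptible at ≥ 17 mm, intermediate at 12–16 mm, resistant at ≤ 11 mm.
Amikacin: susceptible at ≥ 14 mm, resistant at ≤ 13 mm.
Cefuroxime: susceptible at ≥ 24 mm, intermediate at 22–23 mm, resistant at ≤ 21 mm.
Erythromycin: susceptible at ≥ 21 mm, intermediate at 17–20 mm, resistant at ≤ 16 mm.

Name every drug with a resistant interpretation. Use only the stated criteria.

ceftriaxone, oxacillin, clindamycin, amikacin

Tigecycline: 22 mm is ≥ 21 mm ⇒ susceptible
Ceftriaxone (8 mm) ≤ 11 mm ⇒ resistant
Cefuroxime 24 mm: ≥ 24 mm — Susceptible
Oxacillin: 8 mm is ≤ 11 mm ⇒ resistant
Ertapenem: 17 mm is in 15–20 mm — intermediate
Azithromycin 22 mm: ≥ 17 mm ⇒ S
Clindamycin 9 mm: ≤ 10 mm ⇒ resistant
Colistin 22 mm: in 21–22 mm ⇒ intermediate
Amikacin: 13 mm is ≤ 13 mm — R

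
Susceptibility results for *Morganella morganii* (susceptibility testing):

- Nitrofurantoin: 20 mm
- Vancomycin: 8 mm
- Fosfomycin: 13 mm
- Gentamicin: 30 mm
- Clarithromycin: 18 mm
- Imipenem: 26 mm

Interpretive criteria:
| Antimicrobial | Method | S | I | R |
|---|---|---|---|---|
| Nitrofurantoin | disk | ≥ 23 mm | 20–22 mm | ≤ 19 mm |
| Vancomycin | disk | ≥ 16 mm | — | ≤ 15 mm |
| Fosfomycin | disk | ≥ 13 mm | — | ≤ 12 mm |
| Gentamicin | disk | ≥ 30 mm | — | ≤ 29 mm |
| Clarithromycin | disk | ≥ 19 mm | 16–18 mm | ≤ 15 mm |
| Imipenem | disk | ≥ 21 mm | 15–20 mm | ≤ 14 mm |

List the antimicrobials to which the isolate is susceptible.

Nitrofurantoin: 20 mm is in 20–22 mm → I
Vancomycin 8 mm: ≤ 15 mm — Resistant
Fosfomycin: 13 mm is ≥ 13 mm — S
Gentamicin (30 mm) ≥ 30 mm ⇒ Susceptible
Clarithromycin (18 mm) in 16–18 mm — Intermediate
Imipenem 26 mm: ≥ 21 mm ⇒ Susceptible

fosfomycin, gentamicin, imipenem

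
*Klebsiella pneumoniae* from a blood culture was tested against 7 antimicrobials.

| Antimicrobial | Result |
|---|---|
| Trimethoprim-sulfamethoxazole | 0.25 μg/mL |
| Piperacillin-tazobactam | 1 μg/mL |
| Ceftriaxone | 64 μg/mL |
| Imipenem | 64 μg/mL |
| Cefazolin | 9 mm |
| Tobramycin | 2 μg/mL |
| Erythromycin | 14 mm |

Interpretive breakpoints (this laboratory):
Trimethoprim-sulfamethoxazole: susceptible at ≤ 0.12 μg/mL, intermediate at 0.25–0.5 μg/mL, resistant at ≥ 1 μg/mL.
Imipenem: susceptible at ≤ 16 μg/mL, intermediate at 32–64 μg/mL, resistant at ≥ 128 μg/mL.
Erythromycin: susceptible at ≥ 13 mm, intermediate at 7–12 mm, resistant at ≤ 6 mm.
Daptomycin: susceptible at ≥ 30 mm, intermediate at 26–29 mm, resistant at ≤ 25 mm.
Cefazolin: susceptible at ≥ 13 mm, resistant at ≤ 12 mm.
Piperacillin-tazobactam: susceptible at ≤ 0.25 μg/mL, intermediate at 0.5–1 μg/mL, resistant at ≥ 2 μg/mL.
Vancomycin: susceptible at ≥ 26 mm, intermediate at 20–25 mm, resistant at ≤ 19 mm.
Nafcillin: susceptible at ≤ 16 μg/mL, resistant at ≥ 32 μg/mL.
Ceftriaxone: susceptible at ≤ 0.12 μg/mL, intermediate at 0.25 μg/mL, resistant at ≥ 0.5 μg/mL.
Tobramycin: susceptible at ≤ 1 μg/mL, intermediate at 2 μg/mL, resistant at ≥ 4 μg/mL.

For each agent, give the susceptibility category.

I, I, R, I, R, I, S

Trimethoprim-sulfamethoxazole: 0.25 μg/mL is in 0.25–0.5 μg/mL — I
Piperacillin-tazobactam 1 μg/mL: in 0.5–1 μg/mL → intermediate
Ceftriaxone 64 μg/mL: ≥ 0.5 μg/mL ⇒ R
Imipenem: 64 μg/mL is in 32–64 μg/mL — Intermediate
Cefazolin (9 mm) ≤ 12 mm — Resistant
Tobramycin (2 μg/mL) = 2 μg/mL → intermediate
Erythromycin 14 mm: ≥ 13 mm — susceptible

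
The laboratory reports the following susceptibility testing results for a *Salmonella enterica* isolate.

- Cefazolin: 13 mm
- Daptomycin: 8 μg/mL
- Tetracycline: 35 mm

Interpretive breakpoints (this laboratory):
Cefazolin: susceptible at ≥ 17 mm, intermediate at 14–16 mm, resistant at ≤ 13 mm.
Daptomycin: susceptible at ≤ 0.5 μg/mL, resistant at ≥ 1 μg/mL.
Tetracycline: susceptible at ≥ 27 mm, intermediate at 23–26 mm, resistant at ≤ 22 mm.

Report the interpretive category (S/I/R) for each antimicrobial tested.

Cefazolin: 13 mm is ≤ 13 mm — Resistant
Daptomycin: 8 μg/mL is ≥ 1 μg/mL ⇒ R
Tetracycline (35 mm) ≥ 27 mm → Susceptible

R, R, S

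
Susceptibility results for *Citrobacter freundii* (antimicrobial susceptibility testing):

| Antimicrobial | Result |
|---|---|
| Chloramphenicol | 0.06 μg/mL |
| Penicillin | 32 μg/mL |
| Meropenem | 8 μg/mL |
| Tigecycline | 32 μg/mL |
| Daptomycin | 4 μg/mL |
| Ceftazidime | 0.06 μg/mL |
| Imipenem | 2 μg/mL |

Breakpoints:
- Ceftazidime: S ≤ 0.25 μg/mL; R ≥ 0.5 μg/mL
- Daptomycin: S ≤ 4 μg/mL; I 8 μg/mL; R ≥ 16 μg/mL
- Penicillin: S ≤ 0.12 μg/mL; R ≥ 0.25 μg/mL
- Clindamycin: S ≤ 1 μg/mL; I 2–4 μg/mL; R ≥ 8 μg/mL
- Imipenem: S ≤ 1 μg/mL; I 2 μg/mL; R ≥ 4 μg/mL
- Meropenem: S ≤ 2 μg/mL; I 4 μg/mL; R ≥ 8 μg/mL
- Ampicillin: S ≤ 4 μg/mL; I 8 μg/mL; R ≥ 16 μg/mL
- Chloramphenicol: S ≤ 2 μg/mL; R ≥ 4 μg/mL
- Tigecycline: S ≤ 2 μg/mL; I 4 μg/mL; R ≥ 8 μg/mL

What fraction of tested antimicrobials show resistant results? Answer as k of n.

3 of 7

Chloramphenicol: 0.06 μg/mL is ≤ 2 μg/mL — Susceptible
Penicillin 32 μg/mL: ≥ 0.25 μg/mL — R
Meropenem 8 μg/mL: ≥ 8 μg/mL — R
Tigecycline: 32 μg/mL is ≥ 8 μg/mL ⇒ R
Daptomycin (4 μg/mL) ≤ 4 μg/mL → S
Ceftazidime 0.06 μg/mL: ≤ 0.25 μg/mL ⇒ Susceptible
Imipenem (2 μg/mL) = 2 μg/mL ⇒ I
Resistant: 3/7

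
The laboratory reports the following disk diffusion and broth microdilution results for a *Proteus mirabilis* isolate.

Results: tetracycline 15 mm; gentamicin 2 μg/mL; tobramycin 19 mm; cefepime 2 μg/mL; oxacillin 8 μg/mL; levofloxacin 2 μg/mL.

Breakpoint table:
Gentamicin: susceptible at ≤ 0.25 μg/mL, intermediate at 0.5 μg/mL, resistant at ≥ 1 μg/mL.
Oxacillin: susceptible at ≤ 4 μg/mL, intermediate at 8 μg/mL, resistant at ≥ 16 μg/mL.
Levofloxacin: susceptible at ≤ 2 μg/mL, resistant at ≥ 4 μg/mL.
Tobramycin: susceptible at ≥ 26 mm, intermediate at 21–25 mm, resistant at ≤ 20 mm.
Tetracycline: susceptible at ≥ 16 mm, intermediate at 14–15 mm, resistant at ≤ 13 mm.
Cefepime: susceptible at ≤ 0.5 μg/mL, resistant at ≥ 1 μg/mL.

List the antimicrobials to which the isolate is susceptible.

Tetracycline (15 mm) in 14–15 mm — I
Gentamicin (2 μg/mL) ≥ 1 μg/mL → R
Tobramycin 19 mm: ≤ 20 mm → resistant
Cefepime (2 μg/mL) ≥ 1 μg/mL → resistant
Oxacillin (8 μg/mL) = 8 μg/mL — intermediate
Levofloxacin: 2 μg/mL is ≤ 2 μg/mL ⇒ Susceptible

levofloxacin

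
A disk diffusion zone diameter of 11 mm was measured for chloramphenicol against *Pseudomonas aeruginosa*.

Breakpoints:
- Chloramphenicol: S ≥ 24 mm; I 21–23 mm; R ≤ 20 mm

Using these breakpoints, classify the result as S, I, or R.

Chloramphenicol: 11 mm is ≤ 20 mm → Resistant

R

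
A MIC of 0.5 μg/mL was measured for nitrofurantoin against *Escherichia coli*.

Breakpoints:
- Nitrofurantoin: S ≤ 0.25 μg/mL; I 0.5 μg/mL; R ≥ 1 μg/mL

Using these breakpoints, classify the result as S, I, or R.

Nitrofurantoin 0.5 μg/mL: = 0.5 μg/mL ⇒ Intermediate

I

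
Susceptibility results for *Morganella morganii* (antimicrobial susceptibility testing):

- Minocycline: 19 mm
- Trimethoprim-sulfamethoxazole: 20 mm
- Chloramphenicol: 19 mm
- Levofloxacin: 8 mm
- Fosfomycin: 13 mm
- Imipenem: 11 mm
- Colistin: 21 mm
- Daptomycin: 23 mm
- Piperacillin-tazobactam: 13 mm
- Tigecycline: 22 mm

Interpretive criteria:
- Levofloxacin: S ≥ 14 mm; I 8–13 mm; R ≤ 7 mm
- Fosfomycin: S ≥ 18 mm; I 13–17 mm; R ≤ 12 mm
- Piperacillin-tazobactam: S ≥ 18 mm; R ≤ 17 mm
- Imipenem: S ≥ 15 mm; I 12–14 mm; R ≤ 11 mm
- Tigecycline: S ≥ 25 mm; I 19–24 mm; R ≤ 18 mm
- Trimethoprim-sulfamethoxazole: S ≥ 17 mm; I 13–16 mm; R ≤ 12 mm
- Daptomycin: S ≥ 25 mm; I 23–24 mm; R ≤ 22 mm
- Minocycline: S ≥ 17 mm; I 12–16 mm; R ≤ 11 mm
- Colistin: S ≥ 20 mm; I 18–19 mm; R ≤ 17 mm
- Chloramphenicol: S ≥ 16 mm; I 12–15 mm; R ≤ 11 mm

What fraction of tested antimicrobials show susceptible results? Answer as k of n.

4 of 10

Minocycline (19 mm) ≥ 17 mm ⇒ susceptible
Trimethoprim-sulfamethoxazole: 20 mm is ≥ 17 mm → S
Chloramphenicol (19 mm) ≥ 16 mm → susceptible
Levofloxacin: 8 mm is in 8–13 mm ⇒ Intermediate
Fosfomycin: 13 mm is in 13–17 mm → I
Imipenem (11 mm) ≤ 11 mm ⇒ R
Colistin 21 mm: ≥ 20 mm ⇒ Susceptible
Daptomycin 23 mm: in 23–24 mm ⇒ Intermediate
Piperacillin-tazobactam 13 mm: ≤ 17 mm — R
Tigecycline: 22 mm is in 19–24 mm → I
Susceptible: 4/10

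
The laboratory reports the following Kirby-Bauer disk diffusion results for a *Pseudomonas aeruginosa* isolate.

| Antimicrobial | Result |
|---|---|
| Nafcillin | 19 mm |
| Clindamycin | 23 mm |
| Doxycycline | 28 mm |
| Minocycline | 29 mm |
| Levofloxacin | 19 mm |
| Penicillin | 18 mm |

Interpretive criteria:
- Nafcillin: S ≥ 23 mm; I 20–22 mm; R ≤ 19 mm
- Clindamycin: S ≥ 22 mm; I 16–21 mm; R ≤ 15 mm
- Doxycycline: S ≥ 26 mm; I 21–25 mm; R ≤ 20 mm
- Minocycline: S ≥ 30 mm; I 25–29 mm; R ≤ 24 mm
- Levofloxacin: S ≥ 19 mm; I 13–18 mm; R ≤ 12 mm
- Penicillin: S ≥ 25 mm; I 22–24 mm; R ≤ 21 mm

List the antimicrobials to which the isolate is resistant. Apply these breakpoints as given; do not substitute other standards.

nafcillin, penicillin

Nafcillin 19 mm: ≤ 19 mm — R
Clindamycin 23 mm: ≥ 22 mm → S
Doxycycline (28 mm) ≥ 26 mm → susceptible
Minocycline 29 mm: in 25–29 mm — Intermediate
Levofloxacin (19 mm) ≥ 19 mm → susceptible
Penicillin (18 mm) ≤ 21 mm → R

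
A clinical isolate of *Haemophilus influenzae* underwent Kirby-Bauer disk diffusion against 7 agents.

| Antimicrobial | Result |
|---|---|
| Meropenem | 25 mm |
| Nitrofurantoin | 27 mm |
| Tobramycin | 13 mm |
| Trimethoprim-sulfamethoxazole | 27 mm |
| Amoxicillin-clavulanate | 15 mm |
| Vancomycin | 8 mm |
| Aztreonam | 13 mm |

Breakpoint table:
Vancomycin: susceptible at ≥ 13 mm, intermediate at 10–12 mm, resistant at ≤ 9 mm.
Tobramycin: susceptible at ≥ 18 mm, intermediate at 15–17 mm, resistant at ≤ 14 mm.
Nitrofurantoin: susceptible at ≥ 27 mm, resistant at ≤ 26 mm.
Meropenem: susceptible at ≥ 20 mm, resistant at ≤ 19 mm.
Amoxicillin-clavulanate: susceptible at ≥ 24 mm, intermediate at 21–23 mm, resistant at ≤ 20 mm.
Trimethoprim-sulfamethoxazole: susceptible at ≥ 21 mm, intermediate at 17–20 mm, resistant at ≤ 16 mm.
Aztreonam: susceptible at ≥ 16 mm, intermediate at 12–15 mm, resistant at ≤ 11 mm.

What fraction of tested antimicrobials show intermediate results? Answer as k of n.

1 of 7

Meropenem (25 mm) ≥ 20 mm — Susceptible
Nitrofurantoin: 27 mm is ≥ 27 mm → Susceptible
Tobramycin: 13 mm is ≤ 14 mm → resistant
Trimethoprim-sulfamethoxazole 27 mm: ≥ 21 mm — Susceptible
Amoxicillin-clavulanate: 15 mm is ≤ 20 mm ⇒ resistant
Vancomycin 8 mm: ≤ 9 mm ⇒ R
Aztreonam: 13 mm is in 12–15 mm → I
Intermediate: 1/7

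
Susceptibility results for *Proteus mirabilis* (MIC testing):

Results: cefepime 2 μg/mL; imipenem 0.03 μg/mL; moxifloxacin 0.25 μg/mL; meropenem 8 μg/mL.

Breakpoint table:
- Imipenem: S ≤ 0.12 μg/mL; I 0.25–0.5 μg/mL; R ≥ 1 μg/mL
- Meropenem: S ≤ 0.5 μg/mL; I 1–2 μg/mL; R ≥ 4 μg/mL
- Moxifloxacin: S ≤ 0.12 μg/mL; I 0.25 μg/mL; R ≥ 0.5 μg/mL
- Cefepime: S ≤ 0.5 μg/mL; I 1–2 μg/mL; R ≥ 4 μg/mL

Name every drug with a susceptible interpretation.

imipenem

Cefepime: 2 μg/mL is in 1–2 μg/mL — Intermediate
Imipenem 0.03 μg/mL: ≤ 0.12 μg/mL → S
Moxifloxacin (0.25 μg/mL) = 0.25 μg/mL ⇒ I
Meropenem (8 μg/mL) ≥ 4 μg/mL ⇒ R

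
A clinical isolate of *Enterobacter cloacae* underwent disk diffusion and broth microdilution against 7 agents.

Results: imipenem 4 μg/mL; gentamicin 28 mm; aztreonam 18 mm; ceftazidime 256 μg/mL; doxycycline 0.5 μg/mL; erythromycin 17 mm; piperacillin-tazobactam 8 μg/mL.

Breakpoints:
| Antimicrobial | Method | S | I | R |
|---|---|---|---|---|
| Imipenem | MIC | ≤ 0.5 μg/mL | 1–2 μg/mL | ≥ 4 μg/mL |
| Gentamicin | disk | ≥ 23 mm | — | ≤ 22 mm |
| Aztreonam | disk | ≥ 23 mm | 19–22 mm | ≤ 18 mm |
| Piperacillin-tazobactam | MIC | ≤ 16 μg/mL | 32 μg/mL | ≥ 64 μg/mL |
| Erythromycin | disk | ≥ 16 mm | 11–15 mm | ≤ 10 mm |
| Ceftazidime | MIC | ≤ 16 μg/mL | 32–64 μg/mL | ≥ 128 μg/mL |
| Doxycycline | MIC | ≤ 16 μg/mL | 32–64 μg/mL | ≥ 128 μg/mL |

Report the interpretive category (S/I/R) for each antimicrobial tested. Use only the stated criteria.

R, S, R, R, S, S, S

Imipenem 4 μg/mL: ≥ 4 μg/mL — Resistant
Gentamicin: 28 mm is ≥ 23 mm → Susceptible
Aztreonam (18 mm) ≤ 18 mm → R
Ceftazidime: 256 μg/mL is ≥ 128 μg/mL ⇒ R
Doxycycline (0.5 μg/mL) ≤ 16 μg/mL — Susceptible
Erythromycin: 17 mm is ≥ 16 mm — Susceptible
Piperacillin-tazobactam 8 μg/mL: ≤ 16 μg/mL ⇒ susceptible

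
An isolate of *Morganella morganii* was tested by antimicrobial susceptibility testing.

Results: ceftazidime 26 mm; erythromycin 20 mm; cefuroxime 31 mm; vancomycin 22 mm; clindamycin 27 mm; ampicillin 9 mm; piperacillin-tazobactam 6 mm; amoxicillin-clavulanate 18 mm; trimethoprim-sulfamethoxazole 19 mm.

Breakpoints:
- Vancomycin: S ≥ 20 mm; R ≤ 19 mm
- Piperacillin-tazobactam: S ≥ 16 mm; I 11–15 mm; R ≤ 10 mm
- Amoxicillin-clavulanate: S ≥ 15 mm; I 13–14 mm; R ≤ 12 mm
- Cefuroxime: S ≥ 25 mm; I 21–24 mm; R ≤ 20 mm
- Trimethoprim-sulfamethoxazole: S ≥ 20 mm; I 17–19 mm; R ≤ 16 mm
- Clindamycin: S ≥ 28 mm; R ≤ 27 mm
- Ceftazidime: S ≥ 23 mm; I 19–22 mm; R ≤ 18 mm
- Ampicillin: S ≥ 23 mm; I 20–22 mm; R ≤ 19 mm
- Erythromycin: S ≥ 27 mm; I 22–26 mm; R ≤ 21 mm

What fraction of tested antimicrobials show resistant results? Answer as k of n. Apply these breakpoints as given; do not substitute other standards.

Ceftazidime: 26 mm is ≥ 23 mm — susceptible
Erythromycin 20 mm: ≤ 21 mm → resistant
Cefuroxime: 31 mm is ≥ 25 mm ⇒ Susceptible
Vancomycin: 22 mm is ≥ 20 mm → susceptible
Clindamycin (27 mm) ≤ 27 mm → resistant
Ampicillin 9 mm: ≤ 19 mm — R
Piperacillin-tazobactam 6 mm: ≤ 10 mm — resistant
Amoxicillin-clavulanate: 18 mm is ≥ 15 mm — susceptible
Trimethoprim-sulfamethoxazole: 19 mm is in 17–19 mm → intermediate
Resistant: 4/9

4 of 9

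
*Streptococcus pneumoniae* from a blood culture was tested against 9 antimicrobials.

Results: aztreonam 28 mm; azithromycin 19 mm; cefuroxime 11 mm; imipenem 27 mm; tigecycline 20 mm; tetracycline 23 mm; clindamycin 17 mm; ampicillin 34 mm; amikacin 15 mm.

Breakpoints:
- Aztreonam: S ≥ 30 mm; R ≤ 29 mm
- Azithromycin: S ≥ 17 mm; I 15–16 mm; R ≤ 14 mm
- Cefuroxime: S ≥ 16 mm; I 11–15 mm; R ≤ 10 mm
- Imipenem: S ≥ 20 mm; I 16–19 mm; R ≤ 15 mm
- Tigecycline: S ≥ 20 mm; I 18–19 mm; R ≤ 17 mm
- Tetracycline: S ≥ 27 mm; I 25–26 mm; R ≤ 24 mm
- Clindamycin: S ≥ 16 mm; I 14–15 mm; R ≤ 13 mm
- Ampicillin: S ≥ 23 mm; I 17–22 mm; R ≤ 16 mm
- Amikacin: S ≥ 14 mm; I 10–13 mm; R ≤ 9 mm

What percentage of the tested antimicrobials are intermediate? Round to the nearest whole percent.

Aztreonam (28 mm) ≤ 29 mm ⇒ R
Azithromycin (19 mm) ≥ 17 mm ⇒ S
Cefuroxime (11 mm) in 11–15 mm — I
Imipenem 27 mm: ≥ 20 mm — Susceptible
Tigecycline (20 mm) ≥ 20 mm → S
Tetracycline (23 mm) ≤ 24 mm ⇒ Resistant
Clindamycin (17 mm) ≥ 16 mm ⇒ S
Ampicillin 34 mm: ≥ 23 mm ⇒ S
Amikacin (15 mm) ≥ 14 mm ⇒ S
Intermediate: 1/9

11%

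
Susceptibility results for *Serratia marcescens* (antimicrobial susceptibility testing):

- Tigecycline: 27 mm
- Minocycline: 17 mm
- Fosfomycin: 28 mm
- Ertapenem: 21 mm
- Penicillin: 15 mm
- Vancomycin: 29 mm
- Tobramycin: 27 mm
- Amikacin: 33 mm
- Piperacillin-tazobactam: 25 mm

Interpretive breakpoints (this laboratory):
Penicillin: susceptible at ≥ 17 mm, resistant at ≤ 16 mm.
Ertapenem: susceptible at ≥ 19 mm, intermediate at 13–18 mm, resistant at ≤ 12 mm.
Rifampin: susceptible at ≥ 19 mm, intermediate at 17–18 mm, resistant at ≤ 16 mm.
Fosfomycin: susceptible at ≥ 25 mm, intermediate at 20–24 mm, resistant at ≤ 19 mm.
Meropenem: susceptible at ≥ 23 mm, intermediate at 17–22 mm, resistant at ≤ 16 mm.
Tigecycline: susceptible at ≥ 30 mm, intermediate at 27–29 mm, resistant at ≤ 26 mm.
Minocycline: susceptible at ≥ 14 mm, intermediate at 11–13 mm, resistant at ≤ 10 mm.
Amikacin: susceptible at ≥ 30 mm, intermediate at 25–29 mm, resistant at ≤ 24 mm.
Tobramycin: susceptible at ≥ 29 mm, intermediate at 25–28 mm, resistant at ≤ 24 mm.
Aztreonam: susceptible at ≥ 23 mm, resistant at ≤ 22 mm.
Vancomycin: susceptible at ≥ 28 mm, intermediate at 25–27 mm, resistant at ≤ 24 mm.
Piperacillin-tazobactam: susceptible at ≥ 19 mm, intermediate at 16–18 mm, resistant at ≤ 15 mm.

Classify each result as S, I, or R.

Tigecycline: 27 mm is in 27–29 mm → I
Minocycline: 17 mm is ≥ 14 mm — susceptible
Fosfomycin (28 mm) ≥ 25 mm ⇒ Susceptible
Ertapenem (21 mm) ≥ 19 mm — susceptible
Penicillin (15 mm) ≤ 16 mm → R
Vancomycin (29 mm) ≥ 28 mm → susceptible
Tobramycin 27 mm: in 25–28 mm ⇒ I
Amikacin (33 mm) ≥ 30 mm — S
Piperacillin-tazobactam: 25 mm is ≥ 19 mm — susceptible

I, S, S, S, R, S, I, S, S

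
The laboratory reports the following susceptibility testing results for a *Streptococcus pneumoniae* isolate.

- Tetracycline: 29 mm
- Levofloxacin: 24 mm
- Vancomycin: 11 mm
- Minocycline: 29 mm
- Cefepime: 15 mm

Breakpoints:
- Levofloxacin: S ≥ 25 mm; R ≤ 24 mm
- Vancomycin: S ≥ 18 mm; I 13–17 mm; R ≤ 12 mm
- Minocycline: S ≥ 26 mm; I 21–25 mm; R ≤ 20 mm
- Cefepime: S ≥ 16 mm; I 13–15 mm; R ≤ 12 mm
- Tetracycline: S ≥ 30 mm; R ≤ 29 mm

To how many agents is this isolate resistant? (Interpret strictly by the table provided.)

Tetracycline (29 mm) ≤ 29 mm — resistant
Levofloxacin: 24 mm is ≤ 24 mm — R
Vancomycin: 11 mm is ≤ 12 mm → R
Minocycline (29 mm) ≥ 26 mm ⇒ susceptible
Cefepime: 15 mm is in 13–15 mm → I
Resistant: 3

3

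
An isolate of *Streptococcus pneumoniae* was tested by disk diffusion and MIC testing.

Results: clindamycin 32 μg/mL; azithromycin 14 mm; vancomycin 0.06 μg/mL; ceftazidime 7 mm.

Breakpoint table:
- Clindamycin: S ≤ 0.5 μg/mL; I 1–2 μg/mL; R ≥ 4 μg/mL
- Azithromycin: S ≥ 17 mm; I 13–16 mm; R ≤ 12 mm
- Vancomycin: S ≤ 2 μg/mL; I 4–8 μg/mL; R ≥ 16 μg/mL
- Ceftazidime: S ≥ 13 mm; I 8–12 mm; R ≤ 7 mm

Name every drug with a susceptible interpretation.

vancomycin

Clindamycin (32 μg/mL) ≥ 4 μg/mL — R
Azithromycin (14 mm) in 13–16 mm — I
Vancomycin 0.06 μg/mL: ≤ 2 μg/mL — susceptible
Ceftazidime (7 mm) ≤ 7 mm ⇒ R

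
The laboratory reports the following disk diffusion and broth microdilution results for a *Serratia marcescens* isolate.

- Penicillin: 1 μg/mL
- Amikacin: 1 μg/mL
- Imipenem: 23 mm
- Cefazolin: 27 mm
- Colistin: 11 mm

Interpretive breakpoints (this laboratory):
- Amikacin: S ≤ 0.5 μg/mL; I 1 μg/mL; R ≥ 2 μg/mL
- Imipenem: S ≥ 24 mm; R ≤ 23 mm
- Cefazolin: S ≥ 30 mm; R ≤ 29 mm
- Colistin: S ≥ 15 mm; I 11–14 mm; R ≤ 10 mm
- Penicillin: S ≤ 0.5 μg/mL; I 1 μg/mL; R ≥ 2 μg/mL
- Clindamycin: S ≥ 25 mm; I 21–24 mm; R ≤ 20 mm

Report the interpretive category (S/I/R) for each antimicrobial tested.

Penicillin (1 μg/mL) = 1 μg/mL — Intermediate
Amikacin (1 μg/mL) = 1 μg/mL ⇒ Intermediate
Imipenem: 23 mm is ≤ 23 mm → Resistant
Cefazolin: 27 mm is ≤ 29 mm ⇒ R
Colistin: 11 mm is in 11–14 mm — Intermediate

I, I, R, R, I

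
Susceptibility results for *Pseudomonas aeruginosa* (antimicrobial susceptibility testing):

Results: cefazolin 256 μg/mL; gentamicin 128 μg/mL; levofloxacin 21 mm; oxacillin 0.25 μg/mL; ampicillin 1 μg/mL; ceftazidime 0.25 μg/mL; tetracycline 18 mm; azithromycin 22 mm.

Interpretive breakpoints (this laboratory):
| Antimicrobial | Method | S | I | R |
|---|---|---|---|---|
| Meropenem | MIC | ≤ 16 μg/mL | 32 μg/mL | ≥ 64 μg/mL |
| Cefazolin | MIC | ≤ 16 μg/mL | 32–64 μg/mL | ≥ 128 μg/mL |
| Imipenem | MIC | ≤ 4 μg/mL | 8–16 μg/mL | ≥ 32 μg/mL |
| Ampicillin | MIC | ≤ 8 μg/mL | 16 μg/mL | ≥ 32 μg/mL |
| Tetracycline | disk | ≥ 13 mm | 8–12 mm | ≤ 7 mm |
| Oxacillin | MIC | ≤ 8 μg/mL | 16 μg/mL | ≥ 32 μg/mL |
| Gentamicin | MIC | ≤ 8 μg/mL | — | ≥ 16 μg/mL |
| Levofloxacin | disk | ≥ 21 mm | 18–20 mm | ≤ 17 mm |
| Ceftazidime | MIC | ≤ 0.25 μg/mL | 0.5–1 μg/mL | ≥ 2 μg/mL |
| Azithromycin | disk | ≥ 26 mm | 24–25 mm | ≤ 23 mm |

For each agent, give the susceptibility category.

Cefazolin (256 μg/mL) ≥ 128 μg/mL → Resistant
Gentamicin (128 μg/mL) ≥ 16 μg/mL — Resistant
Levofloxacin (21 mm) ≥ 21 mm — susceptible
Oxacillin: 0.25 μg/mL is ≤ 8 μg/mL — susceptible
Ampicillin 1 μg/mL: ≤ 8 μg/mL → susceptible
Ceftazidime (0.25 μg/mL) ≤ 0.25 μg/mL ⇒ susceptible
Tetracycline 18 mm: ≥ 13 mm → S
Azithromycin 22 mm: ≤ 23 mm ⇒ Resistant

R, R, S, S, S, S, S, R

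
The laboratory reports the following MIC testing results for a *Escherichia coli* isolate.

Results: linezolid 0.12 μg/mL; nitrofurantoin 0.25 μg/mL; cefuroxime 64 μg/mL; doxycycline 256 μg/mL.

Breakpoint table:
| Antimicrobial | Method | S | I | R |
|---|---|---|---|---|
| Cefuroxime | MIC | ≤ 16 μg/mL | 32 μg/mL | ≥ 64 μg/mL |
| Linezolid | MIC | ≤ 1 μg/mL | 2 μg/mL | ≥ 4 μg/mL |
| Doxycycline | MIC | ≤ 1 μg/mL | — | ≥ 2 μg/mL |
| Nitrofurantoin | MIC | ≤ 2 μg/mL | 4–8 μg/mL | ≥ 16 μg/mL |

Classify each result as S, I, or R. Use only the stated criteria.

S, S, R, R

Linezolid 0.12 μg/mL: ≤ 1 μg/mL — susceptible
Nitrofurantoin: 0.25 μg/mL is ≤ 2 μg/mL ⇒ Susceptible
Cefuroxime 64 μg/mL: ≥ 64 μg/mL → resistant
Doxycycline (256 μg/mL) ≥ 2 μg/mL — R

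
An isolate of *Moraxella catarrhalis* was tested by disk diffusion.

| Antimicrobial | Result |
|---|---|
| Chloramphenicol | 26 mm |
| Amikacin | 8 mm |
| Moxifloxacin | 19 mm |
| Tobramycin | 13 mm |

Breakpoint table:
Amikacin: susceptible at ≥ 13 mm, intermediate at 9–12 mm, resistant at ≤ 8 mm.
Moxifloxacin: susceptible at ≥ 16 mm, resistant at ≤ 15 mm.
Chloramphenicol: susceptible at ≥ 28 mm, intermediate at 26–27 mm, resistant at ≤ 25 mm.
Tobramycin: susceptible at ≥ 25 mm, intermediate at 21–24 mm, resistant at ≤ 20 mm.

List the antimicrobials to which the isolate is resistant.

amikacin, tobramycin

Chloramphenicol: 26 mm is in 26–27 mm — Intermediate
Amikacin: 8 mm is ≤ 8 mm — Resistant
Moxifloxacin (19 mm) ≥ 16 mm ⇒ susceptible
Tobramycin (13 mm) ≤ 20 mm → resistant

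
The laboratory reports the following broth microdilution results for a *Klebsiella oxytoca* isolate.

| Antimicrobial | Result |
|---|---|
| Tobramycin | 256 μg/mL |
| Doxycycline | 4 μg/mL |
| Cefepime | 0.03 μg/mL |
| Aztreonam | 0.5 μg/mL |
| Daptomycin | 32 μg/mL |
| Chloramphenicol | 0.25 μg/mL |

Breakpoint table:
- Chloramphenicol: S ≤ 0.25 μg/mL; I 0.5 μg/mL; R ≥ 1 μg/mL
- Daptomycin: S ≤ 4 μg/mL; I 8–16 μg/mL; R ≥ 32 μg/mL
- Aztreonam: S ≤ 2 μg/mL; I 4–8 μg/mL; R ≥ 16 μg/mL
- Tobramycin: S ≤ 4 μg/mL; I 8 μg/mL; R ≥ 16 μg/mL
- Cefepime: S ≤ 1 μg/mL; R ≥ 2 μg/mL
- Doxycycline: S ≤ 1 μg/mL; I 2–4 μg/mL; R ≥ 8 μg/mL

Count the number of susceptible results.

3

Tobramycin (256 μg/mL) ≥ 16 μg/mL ⇒ Resistant
Doxycycline: 4 μg/mL is in 2–4 μg/mL — I
Cefepime 0.03 μg/mL: ≤ 1 μg/mL — Susceptible
Aztreonam: 0.5 μg/mL is ≤ 2 μg/mL → susceptible
Daptomycin (32 μg/mL) ≥ 32 μg/mL ⇒ resistant
Chloramphenicol (0.25 μg/mL) ≤ 0.25 μg/mL → Susceptible
Susceptible: 3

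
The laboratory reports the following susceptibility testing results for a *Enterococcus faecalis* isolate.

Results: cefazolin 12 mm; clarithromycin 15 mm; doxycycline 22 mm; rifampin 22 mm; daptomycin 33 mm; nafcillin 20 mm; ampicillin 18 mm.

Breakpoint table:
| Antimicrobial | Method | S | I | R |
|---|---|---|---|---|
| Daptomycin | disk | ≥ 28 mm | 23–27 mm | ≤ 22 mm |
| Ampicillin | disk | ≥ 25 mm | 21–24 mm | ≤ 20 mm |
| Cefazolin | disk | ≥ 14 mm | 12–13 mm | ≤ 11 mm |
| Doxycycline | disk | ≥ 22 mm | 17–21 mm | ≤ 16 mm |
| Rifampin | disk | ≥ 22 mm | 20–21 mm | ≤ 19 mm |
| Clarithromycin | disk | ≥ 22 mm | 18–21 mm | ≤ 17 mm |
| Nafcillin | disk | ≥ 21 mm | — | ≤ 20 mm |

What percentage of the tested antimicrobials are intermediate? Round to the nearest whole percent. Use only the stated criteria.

14%

Cefazolin 12 mm: in 12–13 mm — Intermediate
Clarithromycin (15 mm) ≤ 17 mm → R
Doxycycline (22 mm) ≥ 22 mm ⇒ S
Rifampin: 22 mm is ≥ 22 mm ⇒ Susceptible
Daptomycin (33 mm) ≥ 28 mm → Susceptible
Nafcillin (20 mm) ≤ 20 mm ⇒ R
Ampicillin 18 mm: ≤ 20 mm ⇒ Resistant
Intermediate: 1/7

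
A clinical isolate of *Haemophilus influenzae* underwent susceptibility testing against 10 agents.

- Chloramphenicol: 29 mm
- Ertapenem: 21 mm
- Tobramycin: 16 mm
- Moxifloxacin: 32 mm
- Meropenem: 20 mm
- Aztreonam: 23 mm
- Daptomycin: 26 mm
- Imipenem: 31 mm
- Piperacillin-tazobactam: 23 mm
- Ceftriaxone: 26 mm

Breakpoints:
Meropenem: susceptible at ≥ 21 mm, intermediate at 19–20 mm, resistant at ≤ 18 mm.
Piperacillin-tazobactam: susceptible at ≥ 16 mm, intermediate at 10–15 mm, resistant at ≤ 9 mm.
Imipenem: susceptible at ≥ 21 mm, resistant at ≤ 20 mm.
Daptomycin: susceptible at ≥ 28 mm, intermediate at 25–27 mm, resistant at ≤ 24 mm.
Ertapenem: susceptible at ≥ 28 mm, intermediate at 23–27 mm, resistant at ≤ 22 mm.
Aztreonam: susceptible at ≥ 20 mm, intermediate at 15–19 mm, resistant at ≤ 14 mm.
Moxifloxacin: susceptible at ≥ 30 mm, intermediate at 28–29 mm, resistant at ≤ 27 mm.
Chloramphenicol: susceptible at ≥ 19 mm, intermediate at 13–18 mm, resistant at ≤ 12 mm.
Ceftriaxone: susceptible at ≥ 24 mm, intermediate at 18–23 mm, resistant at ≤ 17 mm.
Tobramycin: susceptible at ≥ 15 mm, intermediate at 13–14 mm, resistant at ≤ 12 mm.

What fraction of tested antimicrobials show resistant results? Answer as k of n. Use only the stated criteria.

1 of 10

Chloramphenicol 29 mm: ≥ 19 mm — S
Ertapenem: 21 mm is ≤ 22 mm ⇒ Resistant
Tobramycin (16 mm) ≥ 15 mm → susceptible
Moxifloxacin 32 mm: ≥ 30 mm ⇒ Susceptible
Meropenem: 20 mm is in 19–20 mm ⇒ I
Aztreonam 23 mm: ≥ 20 mm — susceptible
Daptomycin (26 mm) in 25–27 mm → I
Imipenem: 31 mm is ≥ 21 mm ⇒ S
Piperacillin-tazobactam: 23 mm is ≥ 16 mm → S
Ceftriaxone 26 mm: ≥ 24 mm ⇒ Susceptible
Resistant: 1/10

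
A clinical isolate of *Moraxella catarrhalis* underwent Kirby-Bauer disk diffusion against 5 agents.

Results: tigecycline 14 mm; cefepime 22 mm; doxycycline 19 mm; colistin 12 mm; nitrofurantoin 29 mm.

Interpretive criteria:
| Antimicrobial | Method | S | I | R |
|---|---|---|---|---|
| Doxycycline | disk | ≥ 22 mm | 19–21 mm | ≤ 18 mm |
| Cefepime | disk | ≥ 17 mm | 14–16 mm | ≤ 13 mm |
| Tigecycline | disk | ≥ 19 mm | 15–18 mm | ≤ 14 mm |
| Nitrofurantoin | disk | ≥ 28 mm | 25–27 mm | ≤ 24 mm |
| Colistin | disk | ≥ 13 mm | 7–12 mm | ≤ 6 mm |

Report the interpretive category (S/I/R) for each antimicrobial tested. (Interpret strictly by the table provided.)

Tigecycline (14 mm) ≤ 14 mm ⇒ resistant
Cefepime (22 mm) ≥ 17 mm — Susceptible
Doxycycline: 19 mm is in 19–21 mm → Intermediate
Colistin: 12 mm is in 7–12 mm — Intermediate
Nitrofurantoin 29 mm: ≥ 28 mm → Susceptible

R, S, I, I, S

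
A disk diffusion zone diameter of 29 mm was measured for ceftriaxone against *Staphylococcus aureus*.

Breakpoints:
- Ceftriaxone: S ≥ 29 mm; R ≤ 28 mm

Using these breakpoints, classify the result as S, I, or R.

S

Ceftriaxone: 29 mm is ≥ 29 mm → S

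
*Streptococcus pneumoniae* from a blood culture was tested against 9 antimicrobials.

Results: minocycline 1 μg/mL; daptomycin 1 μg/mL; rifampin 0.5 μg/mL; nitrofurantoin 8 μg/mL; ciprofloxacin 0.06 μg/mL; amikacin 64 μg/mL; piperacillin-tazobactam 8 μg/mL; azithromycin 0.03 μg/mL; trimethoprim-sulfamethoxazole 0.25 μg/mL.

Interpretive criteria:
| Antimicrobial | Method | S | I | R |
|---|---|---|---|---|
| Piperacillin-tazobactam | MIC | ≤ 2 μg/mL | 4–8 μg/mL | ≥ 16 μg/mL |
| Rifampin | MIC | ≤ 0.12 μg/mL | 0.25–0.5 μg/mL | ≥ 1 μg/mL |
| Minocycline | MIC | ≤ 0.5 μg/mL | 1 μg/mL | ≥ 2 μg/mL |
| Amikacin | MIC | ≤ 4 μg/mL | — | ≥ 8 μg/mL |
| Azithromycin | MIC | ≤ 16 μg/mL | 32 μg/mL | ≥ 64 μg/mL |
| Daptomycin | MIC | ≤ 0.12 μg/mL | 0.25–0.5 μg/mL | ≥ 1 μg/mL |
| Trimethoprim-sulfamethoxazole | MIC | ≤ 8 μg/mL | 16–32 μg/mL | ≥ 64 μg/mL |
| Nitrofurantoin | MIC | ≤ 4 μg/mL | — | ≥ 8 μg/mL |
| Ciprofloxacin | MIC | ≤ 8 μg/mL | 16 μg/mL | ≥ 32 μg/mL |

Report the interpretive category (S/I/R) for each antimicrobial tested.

I, R, I, R, S, R, I, S, S

Minocycline (1 μg/mL) = 1 μg/mL — Intermediate
Daptomycin (1 μg/mL) ≥ 1 μg/mL — R
Rifampin 0.5 μg/mL: in 0.25–0.5 μg/mL ⇒ Intermediate
Nitrofurantoin 8 μg/mL: ≥ 8 μg/mL — resistant
Ciprofloxacin: 0.06 μg/mL is ≤ 8 μg/mL — S
Amikacin 64 μg/mL: ≥ 8 μg/mL → resistant
Piperacillin-tazobactam (8 μg/mL) in 4–8 μg/mL ⇒ Intermediate
Azithromycin: 0.03 μg/mL is ≤ 16 μg/mL → Susceptible
Trimethoprim-sulfamethoxazole 0.25 μg/mL: ≤ 8 μg/mL ⇒ Susceptible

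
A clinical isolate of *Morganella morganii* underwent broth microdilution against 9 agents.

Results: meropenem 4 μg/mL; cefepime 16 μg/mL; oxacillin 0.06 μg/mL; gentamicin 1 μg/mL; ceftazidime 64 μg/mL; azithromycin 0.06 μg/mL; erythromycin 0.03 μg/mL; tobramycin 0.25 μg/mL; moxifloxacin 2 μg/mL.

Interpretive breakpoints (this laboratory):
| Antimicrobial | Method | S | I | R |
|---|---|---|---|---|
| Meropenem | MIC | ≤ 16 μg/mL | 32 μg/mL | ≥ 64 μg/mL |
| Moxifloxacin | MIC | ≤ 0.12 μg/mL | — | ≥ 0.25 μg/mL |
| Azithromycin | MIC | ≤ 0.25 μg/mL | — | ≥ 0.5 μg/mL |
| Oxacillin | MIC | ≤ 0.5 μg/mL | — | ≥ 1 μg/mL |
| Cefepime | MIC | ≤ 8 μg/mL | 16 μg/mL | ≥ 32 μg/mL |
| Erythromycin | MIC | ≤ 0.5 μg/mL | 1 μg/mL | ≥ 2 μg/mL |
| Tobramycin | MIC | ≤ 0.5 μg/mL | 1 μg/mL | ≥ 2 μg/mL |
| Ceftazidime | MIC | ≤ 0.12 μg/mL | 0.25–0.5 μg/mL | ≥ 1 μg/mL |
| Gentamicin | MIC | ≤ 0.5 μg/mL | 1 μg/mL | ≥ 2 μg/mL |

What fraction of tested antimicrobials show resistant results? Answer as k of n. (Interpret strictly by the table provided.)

2 of 9

Meropenem (4 μg/mL) ≤ 16 μg/mL — susceptible
Cefepime: 16 μg/mL is = 16 μg/mL — Intermediate
Oxacillin 0.06 μg/mL: ≤ 0.5 μg/mL → Susceptible
Gentamicin (1 μg/mL) = 1 μg/mL — intermediate
Ceftazidime: 64 μg/mL is ≥ 1 μg/mL → Resistant
Azithromycin (0.06 μg/mL) ≤ 0.25 μg/mL — Susceptible
Erythromycin: 0.03 μg/mL is ≤ 0.5 μg/mL — S
Tobramycin 0.25 μg/mL: ≤ 0.5 μg/mL ⇒ susceptible
Moxifloxacin: 2 μg/mL is ≥ 0.25 μg/mL ⇒ resistant
Resistant: 2/9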